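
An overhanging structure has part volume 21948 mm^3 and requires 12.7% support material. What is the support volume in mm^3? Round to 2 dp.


V_support = 21948 * 0.127 = 2787.4 mm^3


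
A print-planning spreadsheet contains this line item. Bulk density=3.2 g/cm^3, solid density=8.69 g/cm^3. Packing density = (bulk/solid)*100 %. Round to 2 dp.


Packing = (3.2/8.69)*100 = 36.82 %


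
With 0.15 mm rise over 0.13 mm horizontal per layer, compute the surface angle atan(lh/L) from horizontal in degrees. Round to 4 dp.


angle = atan(0.15/0.13) = 49.0856 degrees


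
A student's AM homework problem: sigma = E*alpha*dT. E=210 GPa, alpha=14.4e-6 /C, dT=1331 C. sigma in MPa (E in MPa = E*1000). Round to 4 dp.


sigma = 210*1000 * 14.4e-6 * 1331 = 4024.944 MPa


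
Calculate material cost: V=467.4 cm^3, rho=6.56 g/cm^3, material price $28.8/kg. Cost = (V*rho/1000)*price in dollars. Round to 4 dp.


Mass = 467.4*6.56/1000 = 3.066144 kg
Cost = 3.066144 * 28.8 = 88.3049 $


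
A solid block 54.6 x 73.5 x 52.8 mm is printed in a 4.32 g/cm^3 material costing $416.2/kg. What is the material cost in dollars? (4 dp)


V = 54.6 * 73.5 * 52.8 = 211891.68 mm^3 = 211.89168 cm^3
Mass = 211.89168 * 4.32 / 1000 = 0.91537206 kg
Cost = 0.91537206 * 416.2 = 380.9779 $


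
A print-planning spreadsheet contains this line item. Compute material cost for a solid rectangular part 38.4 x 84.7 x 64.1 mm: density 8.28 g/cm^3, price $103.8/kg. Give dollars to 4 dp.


V = 38.4 * 84.7 * 64.1 = 208483.968 mm^3 = 208.483968 cm^3
Mass = 208.483968 * 8.28 / 1000 = 1.72624726 kg
Cost = 1.72624726 * 103.8 = 179.1845 $


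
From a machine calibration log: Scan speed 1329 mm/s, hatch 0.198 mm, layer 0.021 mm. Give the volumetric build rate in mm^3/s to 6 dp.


Rate = 1329 * 0.198 * 0.021 = 5.525982 mm^3/s


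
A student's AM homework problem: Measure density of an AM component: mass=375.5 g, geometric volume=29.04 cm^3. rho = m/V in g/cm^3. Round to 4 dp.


rho = 375.5 / 29.04 = 12.9304 g/cm^3


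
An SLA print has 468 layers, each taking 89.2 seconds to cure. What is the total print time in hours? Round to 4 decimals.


t = 468 * 89.2 / 3600 = 11.596 hrs


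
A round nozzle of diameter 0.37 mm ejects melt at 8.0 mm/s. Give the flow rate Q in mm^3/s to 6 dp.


A = pi*(0.37/2)^2 = 0.10752101 mm^2
Q = 0.10752101 * 8.0 = 0.860168 mm^3/s


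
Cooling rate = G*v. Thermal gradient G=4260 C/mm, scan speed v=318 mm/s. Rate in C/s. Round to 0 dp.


CR = 4260 * 318 = 1354680 C/s


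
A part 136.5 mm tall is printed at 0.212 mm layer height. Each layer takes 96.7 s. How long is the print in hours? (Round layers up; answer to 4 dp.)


Layers = ceil(136.5/0.212) = 644
t = 644 * 96.7 / 3600 = 17.2986 hrs


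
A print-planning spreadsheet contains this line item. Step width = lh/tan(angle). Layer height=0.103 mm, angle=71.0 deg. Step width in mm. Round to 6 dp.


step = 0.103 / tan(71.0) = 0.035466 mm


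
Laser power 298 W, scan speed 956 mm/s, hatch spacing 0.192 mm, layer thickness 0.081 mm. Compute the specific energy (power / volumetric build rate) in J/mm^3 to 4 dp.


Build rate = 956 * 0.192 * 0.081 = 14.867712 mm^3/s
SE = 298 / 14.867712 = 20.0434 J/mm^3


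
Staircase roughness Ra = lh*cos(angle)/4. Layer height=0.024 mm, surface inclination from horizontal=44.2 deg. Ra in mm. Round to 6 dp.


Ra = 0.024 * cos(44.2) / 4 = 0.004301 mm


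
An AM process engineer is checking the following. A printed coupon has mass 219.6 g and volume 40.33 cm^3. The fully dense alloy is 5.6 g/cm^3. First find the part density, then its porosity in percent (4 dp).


rho_part = 219.6 / 40.33 = 5.44507811 g/cm^3
Porosity = (1 - 5.44507811/5.6)*100 = 2.7665 %


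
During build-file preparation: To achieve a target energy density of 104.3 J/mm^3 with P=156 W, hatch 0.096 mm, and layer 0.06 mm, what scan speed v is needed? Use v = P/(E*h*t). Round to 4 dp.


v = 156 / (104.3*0.096*0.06) = 259.6676 mm/s


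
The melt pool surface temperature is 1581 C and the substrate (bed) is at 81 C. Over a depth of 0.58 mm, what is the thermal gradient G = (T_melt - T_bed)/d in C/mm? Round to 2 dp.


G = (1581-81)/0.58 = 2586.21 C/mm


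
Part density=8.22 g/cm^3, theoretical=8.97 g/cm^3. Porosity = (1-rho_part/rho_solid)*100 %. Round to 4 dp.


Porosity = (1-8.22/8.97)*100 = 8.3612 %


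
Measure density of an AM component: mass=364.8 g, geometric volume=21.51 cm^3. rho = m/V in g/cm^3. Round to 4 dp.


rho = 364.8 / 21.51 = 16.9596 g/cm^3


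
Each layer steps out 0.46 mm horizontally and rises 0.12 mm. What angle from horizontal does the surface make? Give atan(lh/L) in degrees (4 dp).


angle = atan(0.12/0.46) = 14.6209 degrees


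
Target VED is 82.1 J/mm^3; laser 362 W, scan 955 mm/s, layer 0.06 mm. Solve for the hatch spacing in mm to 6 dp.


h = 362 / (82.1*955*0.06) = 0.07695 mm


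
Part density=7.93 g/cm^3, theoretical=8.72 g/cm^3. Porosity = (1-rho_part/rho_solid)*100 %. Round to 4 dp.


Porosity = (1-7.93/8.72)*100 = 9.0596 %


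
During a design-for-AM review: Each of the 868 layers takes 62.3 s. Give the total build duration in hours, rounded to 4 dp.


t = 868 * 62.3 / 3600 = 15.0212 hrs


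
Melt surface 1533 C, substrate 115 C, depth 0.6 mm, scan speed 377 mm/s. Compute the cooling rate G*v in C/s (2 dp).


G = (1533-115)/0.6 = 2363.33333333 C/mm
CR = 2363.33333333 * 377 = 890976.67 C/s


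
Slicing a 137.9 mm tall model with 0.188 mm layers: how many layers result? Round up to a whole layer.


Layers = ceil(137.9/0.188) = 734


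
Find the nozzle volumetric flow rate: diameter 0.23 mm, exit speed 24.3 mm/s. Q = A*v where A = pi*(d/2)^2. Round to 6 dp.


A = pi*(0.23/2)^2 = 0.04154756 mm^2
Q = 0.04154756 * 24.3 = 1.009606 mm^3/s


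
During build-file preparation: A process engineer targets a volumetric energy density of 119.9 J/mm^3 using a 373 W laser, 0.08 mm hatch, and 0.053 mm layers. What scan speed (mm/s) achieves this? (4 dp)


v = 373 / (119.9*0.08*0.053) = 733.7089 mm/s


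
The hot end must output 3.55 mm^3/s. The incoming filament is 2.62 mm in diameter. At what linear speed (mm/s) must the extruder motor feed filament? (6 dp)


A = pi*(2.62/2)^2 = 5.391287
v = 3.55 / 5.391287 = 0.65847 mm/s


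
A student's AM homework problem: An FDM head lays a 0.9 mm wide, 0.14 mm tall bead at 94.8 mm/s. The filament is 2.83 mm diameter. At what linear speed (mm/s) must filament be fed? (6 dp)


Q = 0.9 * 0.14 * 94.8 = 11.9448 mm^3/s
A_fil = pi*(2.83/2)^2 = 6.29017535 mm^2
v_feed = 11.9448 / 6.29017535 = 1.898961 mm/s


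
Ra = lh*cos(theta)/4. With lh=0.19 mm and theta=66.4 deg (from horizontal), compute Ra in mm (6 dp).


Ra = 0.19 * cos(66.4) / 4 = 0.019017 mm


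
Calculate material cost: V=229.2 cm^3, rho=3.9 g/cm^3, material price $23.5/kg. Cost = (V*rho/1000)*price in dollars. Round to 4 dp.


Mass = 229.2*3.9/1000 = 0.89388 kg
Cost = 0.89388 * 23.5 = 21.0062 $


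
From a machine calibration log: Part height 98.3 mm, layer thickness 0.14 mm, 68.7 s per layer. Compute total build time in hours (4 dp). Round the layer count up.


Layers = ceil(98.3/0.14) = 703
t = 703 * 68.7 / 3600 = 13.4156 hrs


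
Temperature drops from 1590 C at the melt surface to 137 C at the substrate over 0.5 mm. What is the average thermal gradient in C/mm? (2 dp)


G = (1590-137)/0.5 = 2906.0 C/mm


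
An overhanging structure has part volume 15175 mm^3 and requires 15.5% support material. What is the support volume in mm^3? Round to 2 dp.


V_support = 15175 * 0.155 = 2352.13 mm^3


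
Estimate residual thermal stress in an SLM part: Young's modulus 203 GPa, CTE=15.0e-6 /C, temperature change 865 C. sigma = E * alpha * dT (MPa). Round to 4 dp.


sigma = 203*1000 * 15.0e-6 * 865 = 2633.925 MPa


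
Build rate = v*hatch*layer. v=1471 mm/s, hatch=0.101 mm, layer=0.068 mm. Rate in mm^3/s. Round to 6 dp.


Rate = 1471 * 0.101 * 0.068 = 10.102828 mm^3/s


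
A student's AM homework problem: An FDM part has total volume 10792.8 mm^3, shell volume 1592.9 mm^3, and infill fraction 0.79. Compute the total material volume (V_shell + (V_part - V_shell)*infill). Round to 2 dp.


V_infill = (10792.8 - 1592.9) * 0.79 = 7267.92
V_total = 1592.9 + 7267.92 = 8860.82 mm^3


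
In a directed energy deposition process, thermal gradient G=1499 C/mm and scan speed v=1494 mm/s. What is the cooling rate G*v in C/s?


CR = 1499 * 1494 = 2239506 C/s


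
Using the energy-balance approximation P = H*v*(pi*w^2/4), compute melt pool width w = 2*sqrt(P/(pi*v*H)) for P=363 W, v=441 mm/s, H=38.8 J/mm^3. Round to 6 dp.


w = 2*sqrt(363/(pi*441*38.8)) = 0.164351 mm


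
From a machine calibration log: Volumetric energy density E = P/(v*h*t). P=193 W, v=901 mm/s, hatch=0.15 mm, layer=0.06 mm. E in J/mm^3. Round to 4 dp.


E = 193 / (901*0.15*0.06) = 23.8007 J/mm^3


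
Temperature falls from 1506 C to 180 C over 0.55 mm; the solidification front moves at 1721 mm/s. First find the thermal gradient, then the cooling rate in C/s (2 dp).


G = (1506-180)/0.55 = 2410.90909091 C/mm
CR = 2410.90909091 * 1721 = 4149174.55 C/s


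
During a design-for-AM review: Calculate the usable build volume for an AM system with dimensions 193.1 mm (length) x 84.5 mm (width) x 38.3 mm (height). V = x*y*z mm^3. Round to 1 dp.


V = 193.1 * 84.5 * 38.3 = 624939.2 mm^3


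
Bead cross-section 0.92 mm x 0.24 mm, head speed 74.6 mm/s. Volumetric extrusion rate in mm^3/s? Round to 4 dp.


Rate = 0.92 * 0.24 * 74.6 = 16.4717 mm^3/s


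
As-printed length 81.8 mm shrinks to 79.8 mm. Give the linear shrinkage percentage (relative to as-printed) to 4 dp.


Shrinkage = ((81.8-79.8)/81.8)*100 = 2.445 %


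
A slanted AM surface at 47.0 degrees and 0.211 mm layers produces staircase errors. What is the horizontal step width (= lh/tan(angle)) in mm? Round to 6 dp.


step = 0.211 / tan(47.0) = 0.196761 mm


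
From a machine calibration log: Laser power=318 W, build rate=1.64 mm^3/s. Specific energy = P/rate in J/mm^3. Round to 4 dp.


SE = 318 / 1.64 = 193.9024 J/mm^3


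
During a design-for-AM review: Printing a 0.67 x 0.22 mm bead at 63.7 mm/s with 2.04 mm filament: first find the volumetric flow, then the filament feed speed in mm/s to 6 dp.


Q = 0.67 * 0.22 * 63.7 = 9.38938 mm^3/s
A_fil = pi*(2.04/2)^2 = 3.268513 mm^2
v_feed = 9.38938 / 3.268513 = 2.872676 mm/s


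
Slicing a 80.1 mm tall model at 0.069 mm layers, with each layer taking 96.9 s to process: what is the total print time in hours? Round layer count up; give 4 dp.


Layers = ceil(80.1/0.069) = 1161
t = 1161 * 96.9 / 3600 = 31.2503 hrs


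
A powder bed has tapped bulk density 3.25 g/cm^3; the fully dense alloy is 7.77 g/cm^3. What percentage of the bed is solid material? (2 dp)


Packing = (3.25/7.77)*100 = 41.83 %


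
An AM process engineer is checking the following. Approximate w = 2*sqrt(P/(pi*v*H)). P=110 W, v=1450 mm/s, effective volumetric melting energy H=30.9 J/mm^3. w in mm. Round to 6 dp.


w = 2*sqrt(110/(pi*1450*30.9)) = 0.05591 mm


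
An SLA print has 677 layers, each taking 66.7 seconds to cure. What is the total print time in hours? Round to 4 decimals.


t = 677 * 66.7 / 3600 = 12.5433 hrs


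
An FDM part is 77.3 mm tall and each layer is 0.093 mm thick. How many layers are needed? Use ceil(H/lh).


Layers = ceil(77.3/0.093) = 832


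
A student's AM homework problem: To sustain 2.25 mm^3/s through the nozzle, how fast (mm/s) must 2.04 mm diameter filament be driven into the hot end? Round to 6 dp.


A = pi*(2.04/2)^2 = 3.268513
v = 2.25 / 3.268513 = 0.688386 mm/s


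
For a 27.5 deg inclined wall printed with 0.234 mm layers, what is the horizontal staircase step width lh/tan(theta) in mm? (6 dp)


step = 0.234 / tan(27.5) = 0.44951 mm


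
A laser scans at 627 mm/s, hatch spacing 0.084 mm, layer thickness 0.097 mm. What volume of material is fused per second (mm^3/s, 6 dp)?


Rate = 627 * 0.084 * 0.097 = 5.108796 mm^3/s


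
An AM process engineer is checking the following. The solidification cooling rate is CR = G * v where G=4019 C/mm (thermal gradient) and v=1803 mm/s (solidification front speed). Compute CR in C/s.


CR = 4019 * 1803 = 7246257 C/s


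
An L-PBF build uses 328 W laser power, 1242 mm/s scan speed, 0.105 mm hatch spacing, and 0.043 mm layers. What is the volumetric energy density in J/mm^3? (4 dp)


E = 328 / (1242*0.105*0.043) = 58.4917 J/mm^3


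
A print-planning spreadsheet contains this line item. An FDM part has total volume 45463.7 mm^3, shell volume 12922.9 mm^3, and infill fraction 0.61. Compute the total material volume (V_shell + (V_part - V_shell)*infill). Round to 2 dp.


V_infill = (45463.7 - 12922.9) * 0.61 = 19849.89
V_total = 12922.9 + 19849.89 = 32772.79 mm^3


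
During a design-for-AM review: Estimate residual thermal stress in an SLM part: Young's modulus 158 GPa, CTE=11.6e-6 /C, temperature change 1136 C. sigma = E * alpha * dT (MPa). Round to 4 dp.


sigma = 158*1000 * 11.6e-6 * 1136 = 2082.0608 MPa


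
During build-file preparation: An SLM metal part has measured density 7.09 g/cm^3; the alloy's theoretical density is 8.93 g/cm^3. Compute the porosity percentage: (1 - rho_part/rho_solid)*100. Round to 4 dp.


Porosity = (1-7.09/8.93)*100 = 20.6047 %


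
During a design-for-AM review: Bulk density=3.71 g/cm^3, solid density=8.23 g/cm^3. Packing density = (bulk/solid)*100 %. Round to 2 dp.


Packing = (3.71/8.23)*100 = 45.08 %


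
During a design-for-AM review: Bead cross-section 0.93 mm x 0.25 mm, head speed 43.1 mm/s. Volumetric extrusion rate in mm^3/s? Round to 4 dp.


Rate = 0.93 * 0.25 * 43.1 = 10.0208 mm^3/s


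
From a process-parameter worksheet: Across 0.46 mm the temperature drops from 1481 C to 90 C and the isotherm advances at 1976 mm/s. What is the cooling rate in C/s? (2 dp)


G = (1481-90)/0.46 = 3023.91304348 C/mm
CR = 3023.91304348 * 1976 = 5975252.17 C/s


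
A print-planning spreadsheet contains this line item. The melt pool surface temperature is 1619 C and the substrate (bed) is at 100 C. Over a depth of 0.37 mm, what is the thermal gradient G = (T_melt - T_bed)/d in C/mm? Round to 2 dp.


G = (1619-100)/0.37 = 4105.41 C/mm


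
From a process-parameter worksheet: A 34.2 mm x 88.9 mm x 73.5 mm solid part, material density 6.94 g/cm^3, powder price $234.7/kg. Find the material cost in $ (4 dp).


V = 34.2 * 88.9 * 73.5 = 223467.93 mm^3 = 223.46793 cm^3
Mass = 223.46793 * 6.94 / 1000 = 1.55086743 kg
Cost = 1.55086743 * 234.7 = 363.9886 $


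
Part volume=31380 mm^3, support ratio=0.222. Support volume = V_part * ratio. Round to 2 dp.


V_support = 31380 * 0.222 = 6966.36 mm^3


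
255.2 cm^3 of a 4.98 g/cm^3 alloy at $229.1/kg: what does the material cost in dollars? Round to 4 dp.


Mass = 255.2*4.98/1000 = 1.270896 kg
Cost = 1.270896 * 229.1 = 291.1623 $


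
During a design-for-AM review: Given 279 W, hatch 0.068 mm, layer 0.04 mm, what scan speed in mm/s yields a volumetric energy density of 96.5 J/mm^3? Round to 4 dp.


v = 279 / (96.5*0.068*0.04) = 1062.9381 mm/s


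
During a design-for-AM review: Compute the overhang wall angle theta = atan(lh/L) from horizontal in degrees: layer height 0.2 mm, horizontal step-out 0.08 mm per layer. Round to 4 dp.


angle = atan(0.2/0.08) = 68.1986 degrees


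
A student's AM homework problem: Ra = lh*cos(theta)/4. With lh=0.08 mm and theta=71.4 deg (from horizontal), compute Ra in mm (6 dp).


Ra = 0.08 * cos(71.4) / 4 = 0.006379 mm


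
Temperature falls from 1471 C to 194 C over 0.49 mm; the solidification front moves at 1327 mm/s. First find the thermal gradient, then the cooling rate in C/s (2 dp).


G = (1471-194)/0.49 = 2606.12244898 C/mm
CR = 2606.12244898 * 1327 = 3458324.49 C/s


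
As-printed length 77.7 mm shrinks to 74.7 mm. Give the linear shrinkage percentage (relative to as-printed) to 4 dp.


Shrinkage = ((77.7-74.7)/77.7)*100 = 3.861 %


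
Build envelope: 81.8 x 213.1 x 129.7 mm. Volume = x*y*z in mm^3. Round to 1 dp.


V = 81.8 * 213.1 * 129.7 = 2260875.9 mm^3


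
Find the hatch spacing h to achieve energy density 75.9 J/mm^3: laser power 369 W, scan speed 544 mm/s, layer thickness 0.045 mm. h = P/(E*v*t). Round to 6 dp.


h = 369 / (75.9*544*0.045) = 0.198597 mm


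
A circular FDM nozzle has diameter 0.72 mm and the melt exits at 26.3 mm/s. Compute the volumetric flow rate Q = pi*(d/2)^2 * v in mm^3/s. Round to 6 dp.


A = pi*(0.72/2)^2 = 0.40715041 mm^2
Q = 0.40715041 * 26.3 = 10.708056 mm^3/s


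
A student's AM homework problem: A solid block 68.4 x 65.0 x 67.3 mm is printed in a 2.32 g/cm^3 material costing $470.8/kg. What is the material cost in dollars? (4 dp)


V = 68.4 * 65.0 * 67.3 = 299215.8 mm^3 = 299.2158 cm^3
Mass = 299.2158 * 2.32 / 1000 = 0.69418066 kg
Cost = 0.69418066 * 470.8 = 326.8203 $


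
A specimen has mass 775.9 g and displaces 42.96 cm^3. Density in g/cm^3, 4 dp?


rho = 775.9 / 42.96 = 18.061 g/cm^3


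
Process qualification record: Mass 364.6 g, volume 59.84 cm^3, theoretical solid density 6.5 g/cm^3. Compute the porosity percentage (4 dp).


rho_part = 364.6 / 59.84 = 6.09291444 g/cm^3
Porosity = (1 - 6.09291444/6.5)*100 = 6.2629 %


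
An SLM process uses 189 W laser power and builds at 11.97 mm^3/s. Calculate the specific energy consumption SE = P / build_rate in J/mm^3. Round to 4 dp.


SE = 189 / 11.97 = 15.7895 J/mm^3


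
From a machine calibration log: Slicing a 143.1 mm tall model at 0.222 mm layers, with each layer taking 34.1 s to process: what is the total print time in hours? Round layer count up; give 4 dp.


Layers = ceil(143.1/0.222) = 645
t = 645 * 34.1 / 3600 = 6.1096 hrs


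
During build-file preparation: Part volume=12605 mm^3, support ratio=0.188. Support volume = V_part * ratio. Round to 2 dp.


V_support = 12605 * 0.188 = 2369.74 mm^3


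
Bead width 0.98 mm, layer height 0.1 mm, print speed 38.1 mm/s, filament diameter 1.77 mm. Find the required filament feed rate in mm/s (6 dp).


Q = 0.98 * 0.1 * 38.1 = 3.7338 mm^3/s
A_fil = pi*(1.77/2)^2 = 2.46057391 mm^2
v_feed = 3.7338 / 2.46057391 = 1.517451 mm/s


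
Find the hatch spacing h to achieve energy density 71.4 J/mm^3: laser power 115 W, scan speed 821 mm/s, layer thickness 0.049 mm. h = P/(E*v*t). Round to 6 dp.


h = 115 / (71.4*821*0.049) = 0.040037 mm


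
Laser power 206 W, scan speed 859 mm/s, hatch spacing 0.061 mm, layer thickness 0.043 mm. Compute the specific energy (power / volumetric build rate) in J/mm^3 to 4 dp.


Build rate = 859 * 0.061 * 0.043 = 2.253157 mm^3/s
SE = 206 / 2.253157 = 91.4273 J/mm^3


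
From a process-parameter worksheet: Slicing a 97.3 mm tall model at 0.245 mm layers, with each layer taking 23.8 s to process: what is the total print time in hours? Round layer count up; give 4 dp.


Layers = ceil(97.3/0.245) = 398
t = 398 * 23.8 / 3600 = 2.6312 hrs


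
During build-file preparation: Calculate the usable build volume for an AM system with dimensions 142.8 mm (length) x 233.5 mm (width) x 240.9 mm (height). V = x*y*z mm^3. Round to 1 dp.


V = 142.8 * 233.5 * 240.9 = 8032521.4 mm^3


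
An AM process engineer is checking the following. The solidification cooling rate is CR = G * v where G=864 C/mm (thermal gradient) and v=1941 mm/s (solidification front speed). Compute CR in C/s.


CR = 864 * 1941 = 1677024 C/s


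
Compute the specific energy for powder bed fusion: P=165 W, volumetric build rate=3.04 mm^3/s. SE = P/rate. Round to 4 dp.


SE = 165 / 3.04 = 54.2763 J/mm^3


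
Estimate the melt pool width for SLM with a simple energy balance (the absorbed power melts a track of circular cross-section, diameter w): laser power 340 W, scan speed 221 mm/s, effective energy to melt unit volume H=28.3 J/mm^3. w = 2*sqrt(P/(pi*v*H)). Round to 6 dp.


w = 2*sqrt(340/(pi*221*28.3)) = 0.26309 mm


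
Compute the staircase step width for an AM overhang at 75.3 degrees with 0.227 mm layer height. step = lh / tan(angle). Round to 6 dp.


step = 0.227 / tan(75.3) = 0.059552 mm


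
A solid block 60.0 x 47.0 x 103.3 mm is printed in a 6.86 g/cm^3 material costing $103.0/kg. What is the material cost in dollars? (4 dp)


V = 60.0 * 47.0 * 103.3 = 291306.0 mm^3 = 291.306 cm^3
Mass = 291.306 * 6.86 / 1000 = 1.99835916 kg
Cost = 1.99835916 * 103.0 = 205.831 $


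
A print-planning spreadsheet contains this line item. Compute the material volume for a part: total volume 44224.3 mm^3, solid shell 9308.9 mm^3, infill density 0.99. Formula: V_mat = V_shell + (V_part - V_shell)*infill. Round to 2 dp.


V_infill = (44224.3 - 9308.9) * 0.99 = 34566.25
V_total = 9308.9 + 34566.25 = 43875.15 mm^3


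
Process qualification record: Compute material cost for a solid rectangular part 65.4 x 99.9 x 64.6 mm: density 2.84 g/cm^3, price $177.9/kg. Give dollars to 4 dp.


V = 65.4 * 99.9 * 64.6 = 422061.516 mm^3 = 422.061516 cm^3
Mass = 422.061516 * 2.84 / 1000 = 1.19865471 kg
Cost = 1.19865471 * 177.9 = 213.2407 $


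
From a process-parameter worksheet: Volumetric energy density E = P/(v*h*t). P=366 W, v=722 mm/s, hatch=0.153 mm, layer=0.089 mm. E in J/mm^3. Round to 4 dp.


E = 366 / (722*0.153*0.089) = 37.2274 J/mm^3


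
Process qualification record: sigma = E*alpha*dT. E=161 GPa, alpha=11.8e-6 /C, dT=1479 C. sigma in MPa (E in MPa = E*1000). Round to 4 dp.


sigma = 161*1000 * 11.8e-6 * 1479 = 2809.8042 MPa


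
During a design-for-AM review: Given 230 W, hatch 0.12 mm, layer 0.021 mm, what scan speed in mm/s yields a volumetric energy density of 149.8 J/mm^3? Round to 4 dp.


v = 230 / (149.8*0.12*0.021) = 609.278 mm/s


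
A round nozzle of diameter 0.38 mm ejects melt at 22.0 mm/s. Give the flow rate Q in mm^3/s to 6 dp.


A = pi*(0.38/2)^2 = 0.11341149 mm^2
Q = 0.11341149 * 22.0 = 2.495053 mm^3/s


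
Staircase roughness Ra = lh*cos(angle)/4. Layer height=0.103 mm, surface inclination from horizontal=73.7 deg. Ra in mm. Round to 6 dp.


Ra = 0.103 * cos(73.7) / 4 = 0.007227 mm


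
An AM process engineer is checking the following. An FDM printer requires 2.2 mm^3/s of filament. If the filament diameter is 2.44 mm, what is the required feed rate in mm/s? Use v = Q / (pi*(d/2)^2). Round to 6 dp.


A = pi*(2.44/2)^2 = 4.675947
v = 2.2 / 4.675947 = 0.470493 mm/s


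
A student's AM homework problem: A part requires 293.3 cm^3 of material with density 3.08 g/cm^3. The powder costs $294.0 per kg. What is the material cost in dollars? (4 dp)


Mass = 293.3*3.08/1000 = 0.903364 kg
Cost = 0.903364 * 294.0 = 265.589 $


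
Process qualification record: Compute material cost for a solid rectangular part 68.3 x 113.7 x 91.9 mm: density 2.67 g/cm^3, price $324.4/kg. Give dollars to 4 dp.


V = 68.3 * 113.7 * 91.9 = 713668.749 mm^3 = 713.668749 cm^3
Mass = 713.668749 * 2.67 / 1000 = 1.90549556 kg
Cost = 1.90549556 * 324.4 = 618.1428 $


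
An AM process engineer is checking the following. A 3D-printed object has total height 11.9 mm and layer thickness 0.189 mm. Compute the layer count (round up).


Layers = ceil(11.9/0.189) = 63


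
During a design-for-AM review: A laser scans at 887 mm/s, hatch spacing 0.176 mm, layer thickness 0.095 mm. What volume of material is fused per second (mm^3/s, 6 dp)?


Rate = 887 * 0.176 * 0.095 = 14.83064 mm^3/s


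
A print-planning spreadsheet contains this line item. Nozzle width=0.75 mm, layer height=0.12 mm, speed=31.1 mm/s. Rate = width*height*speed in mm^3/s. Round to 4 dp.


Rate = 0.75 * 0.12 * 31.1 = 2.799 mm^3/s


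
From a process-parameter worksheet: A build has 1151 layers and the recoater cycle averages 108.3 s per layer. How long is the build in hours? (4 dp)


t = 1151 * 108.3 / 3600 = 34.6259 hrs


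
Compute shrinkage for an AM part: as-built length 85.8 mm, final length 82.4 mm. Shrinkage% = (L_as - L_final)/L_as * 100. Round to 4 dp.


Shrinkage = ((85.8-82.4)/85.8)*100 = 3.9627 %


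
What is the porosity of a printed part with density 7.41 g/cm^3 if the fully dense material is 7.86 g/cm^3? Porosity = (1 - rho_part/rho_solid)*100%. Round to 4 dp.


Porosity = (1-7.41/7.86)*100 = 5.7252 %


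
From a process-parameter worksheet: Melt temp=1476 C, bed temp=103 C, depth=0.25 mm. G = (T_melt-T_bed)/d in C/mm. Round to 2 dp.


G = (1476-103)/0.25 = 5492.0 C/mm


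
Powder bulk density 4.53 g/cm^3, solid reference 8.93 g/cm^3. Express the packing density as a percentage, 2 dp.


Packing = (4.53/8.93)*100 = 50.73 %


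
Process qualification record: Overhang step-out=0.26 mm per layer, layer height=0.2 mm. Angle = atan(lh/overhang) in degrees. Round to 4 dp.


angle = atan(0.2/0.26) = 37.5686 degrees


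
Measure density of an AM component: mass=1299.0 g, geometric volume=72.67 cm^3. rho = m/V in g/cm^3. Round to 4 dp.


rho = 1299.0 / 72.67 = 17.8753 g/cm^3


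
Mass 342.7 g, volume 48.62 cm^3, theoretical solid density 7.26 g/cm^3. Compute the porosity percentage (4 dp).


rho_part = 342.7 / 48.62 = 7.0485397 g/cm^3
Porosity = (1 - 7.0485397/7.26)*100 = 2.9127 %


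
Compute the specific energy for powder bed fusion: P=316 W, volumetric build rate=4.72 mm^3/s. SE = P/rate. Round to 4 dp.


SE = 316 / 4.72 = 66.9492 J/mm^3


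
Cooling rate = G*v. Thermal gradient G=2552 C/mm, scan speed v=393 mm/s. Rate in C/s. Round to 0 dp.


CR = 2552 * 393 = 1002936 C/s


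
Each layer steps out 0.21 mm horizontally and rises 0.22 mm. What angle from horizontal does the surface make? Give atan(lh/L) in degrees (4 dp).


angle = atan(0.22/0.21) = 46.3322 degrees


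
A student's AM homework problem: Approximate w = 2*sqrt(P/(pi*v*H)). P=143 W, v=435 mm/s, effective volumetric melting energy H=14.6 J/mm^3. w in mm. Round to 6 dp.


w = 2*sqrt(143/(pi*435*14.6)) = 0.169318 mm


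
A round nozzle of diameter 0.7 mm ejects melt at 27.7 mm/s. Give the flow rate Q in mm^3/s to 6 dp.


A = pi*(0.7/2)^2 = 0.3848451 mm^2
Q = 0.3848451 * 27.7 = 10.660209 mm^3/s


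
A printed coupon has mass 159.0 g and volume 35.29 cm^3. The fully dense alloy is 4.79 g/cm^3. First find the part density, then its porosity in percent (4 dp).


rho_part = 159.0 / 35.29 = 4.50552564 g/cm^3
Porosity = (1 - 4.50552564/4.79)*100 = 5.9389 %


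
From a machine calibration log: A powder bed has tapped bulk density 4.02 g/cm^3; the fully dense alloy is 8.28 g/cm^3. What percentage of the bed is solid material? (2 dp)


Packing = (4.02/8.28)*100 = 48.55 %


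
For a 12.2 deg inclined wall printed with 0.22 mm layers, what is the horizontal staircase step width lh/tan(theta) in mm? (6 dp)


step = 0.22 / tan(12.2) = 1.01754 mm


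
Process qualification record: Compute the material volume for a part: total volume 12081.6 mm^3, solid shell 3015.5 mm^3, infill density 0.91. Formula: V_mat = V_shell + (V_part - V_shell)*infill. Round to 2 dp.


V_infill = (12081.6 - 3015.5) * 0.91 = 8250.15
V_total = 3015.5 + 8250.15 = 11265.65 mm^3


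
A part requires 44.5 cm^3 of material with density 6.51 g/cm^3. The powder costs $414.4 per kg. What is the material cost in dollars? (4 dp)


Mass = 44.5*6.51/1000 = 0.289695 kg
Cost = 0.289695 * 414.4 = 120.0496 $


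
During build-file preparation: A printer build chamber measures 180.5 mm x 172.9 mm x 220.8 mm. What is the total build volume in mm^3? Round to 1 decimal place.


V = 180.5 * 172.9 * 220.8 = 6890825.8 mm^3


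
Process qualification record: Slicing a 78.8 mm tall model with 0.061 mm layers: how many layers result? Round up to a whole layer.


Layers = ceil(78.8/0.061) = 1292


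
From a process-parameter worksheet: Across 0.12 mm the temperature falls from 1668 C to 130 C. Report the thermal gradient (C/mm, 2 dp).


G = (1668-130)/0.12 = 12816.67 C/mm


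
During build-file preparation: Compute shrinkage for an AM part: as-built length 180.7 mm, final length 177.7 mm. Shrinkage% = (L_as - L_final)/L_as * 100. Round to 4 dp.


Shrinkage = ((180.7-177.7)/180.7)*100 = 1.6602 %


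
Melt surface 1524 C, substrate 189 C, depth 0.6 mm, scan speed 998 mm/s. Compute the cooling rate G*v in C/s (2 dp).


G = (1524-189)/0.6 = 2225.0 C/mm
CR = 2225.0 * 998 = 2220550.0 C/s


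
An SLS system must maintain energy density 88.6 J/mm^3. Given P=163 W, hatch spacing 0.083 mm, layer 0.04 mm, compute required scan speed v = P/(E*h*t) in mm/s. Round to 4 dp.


v = 163 / (88.6*0.083*0.04) = 554.1353 mm/s


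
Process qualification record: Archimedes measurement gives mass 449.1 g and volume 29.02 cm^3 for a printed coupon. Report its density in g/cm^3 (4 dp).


rho = 449.1 / 29.02 = 15.4755 g/cm^3


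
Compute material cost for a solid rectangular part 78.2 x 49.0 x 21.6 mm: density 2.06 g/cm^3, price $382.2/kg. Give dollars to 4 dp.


V = 78.2 * 49.0 * 21.6 = 82766.88 mm^3 = 82.76688 cm^3
Mass = 82.76688 * 2.06 / 1000 = 0.17049977 kg
Cost = 0.17049977 * 382.2 = 65.165 $


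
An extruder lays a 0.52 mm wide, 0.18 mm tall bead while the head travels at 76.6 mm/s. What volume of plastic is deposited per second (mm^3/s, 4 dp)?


Rate = 0.52 * 0.18 * 76.6 = 7.1698 mm^3/s


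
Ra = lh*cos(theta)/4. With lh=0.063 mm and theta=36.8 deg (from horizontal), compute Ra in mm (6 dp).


Ra = 0.063 * cos(36.8) / 4 = 0.012612 mm


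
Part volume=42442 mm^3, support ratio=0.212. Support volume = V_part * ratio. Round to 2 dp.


V_support = 42442 * 0.212 = 8997.7 mm^3


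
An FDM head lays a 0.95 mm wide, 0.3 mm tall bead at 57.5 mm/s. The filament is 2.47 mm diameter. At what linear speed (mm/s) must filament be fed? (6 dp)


Q = 0.95 * 0.3 * 57.5 = 16.3875 mm^3/s
A_fil = pi*(2.47/2)^2 = 4.79163566 mm^2
v_feed = 16.3875 / 4.79163566 = 3.420022 mm/s


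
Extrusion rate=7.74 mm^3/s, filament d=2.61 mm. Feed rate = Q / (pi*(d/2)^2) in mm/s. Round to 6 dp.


A = pi*(2.61/2)^2 = 5.350211
v = 7.74 / 5.350211 = 1.446672 mm/s


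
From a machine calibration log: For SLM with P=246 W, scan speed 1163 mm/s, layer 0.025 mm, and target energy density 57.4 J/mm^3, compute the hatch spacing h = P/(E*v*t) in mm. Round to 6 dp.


h = 246 / (57.4*1163*0.025) = 0.147402 mm


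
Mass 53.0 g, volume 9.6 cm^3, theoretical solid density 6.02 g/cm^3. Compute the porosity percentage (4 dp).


rho_part = 53.0 / 9.6 = 5.52083333 g/cm^3
Porosity = (1 - 5.52083333/6.02)*100 = 8.2918 %


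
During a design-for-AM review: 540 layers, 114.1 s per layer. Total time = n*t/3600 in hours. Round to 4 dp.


t = 540 * 114.1 / 3600 = 17.115 hrs


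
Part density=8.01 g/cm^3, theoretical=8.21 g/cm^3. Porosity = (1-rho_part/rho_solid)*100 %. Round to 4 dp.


Porosity = (1-8.01/8.21)*100 = 2.4361 %


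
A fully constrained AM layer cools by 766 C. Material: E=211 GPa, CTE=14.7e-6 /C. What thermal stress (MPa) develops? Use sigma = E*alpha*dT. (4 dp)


sigma = 211*1000 * 14.7e-6 * 766 = 2375.9022 MPa


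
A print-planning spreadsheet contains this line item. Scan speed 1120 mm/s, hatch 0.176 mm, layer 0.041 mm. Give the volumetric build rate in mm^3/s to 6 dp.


Rate = 1120 * 0.176 * 0.041 = 8.08192 mm^3/s


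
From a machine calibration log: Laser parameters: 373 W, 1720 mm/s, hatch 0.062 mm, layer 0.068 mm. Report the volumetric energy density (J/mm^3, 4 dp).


E = 373 / (1720*0.062*0.068) = 51.4375 J/mm^3


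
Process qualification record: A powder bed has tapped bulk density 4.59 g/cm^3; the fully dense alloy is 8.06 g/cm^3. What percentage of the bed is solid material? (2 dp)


Packing = (4.59/8.06)*100 = 56.95 %


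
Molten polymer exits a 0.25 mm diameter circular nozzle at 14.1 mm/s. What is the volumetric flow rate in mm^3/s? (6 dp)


A = pi*(0.25/2)^2 = 0.04908739 mm^2
Q = 0.04908739 * 14.1 = 0.692132 mm^3/s


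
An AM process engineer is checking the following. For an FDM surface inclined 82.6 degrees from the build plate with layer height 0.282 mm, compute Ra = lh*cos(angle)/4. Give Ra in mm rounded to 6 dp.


Ra = 0.282 * cos(82.6) / 4 = 0.00908 mm


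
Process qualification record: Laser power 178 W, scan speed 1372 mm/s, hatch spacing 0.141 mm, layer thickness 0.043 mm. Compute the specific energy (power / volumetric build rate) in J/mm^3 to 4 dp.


Build rate = 1372 * 0.141 * 0.043 = 8.318436 mm^3/s
SE = 178 / 8.318436 = 21.3983 J/mm^3


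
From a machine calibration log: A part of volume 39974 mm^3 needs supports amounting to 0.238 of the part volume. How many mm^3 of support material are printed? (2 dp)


V_support = 39974 * 0.238 = 9513.81 mm^3


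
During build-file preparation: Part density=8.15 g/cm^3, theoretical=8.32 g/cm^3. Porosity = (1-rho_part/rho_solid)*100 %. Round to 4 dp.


Porosity = (1-8.15/8.32)*100 = 2.0433 %


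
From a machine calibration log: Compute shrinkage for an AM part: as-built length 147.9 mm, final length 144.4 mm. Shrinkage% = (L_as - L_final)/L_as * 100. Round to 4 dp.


Shrinkage = ((147.9-144.4)/147.9)*100 = 2.3665 %


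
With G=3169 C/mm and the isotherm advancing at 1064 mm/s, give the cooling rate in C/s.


CR = 3169 * 1064 = 3371816 C/s


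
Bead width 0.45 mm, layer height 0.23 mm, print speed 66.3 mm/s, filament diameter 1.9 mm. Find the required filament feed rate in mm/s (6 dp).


Q = 0.45 * 0.23 * 66.3 = 6.86205 mm^3/s
A_fil = pi*(1.9/2)^2 = 2.83528737 mm^2
v_feed = 6.86205 / 2.83528737 = 2.420231 mm/s


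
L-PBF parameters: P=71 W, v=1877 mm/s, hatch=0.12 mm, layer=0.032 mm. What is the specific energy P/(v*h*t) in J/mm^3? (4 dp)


Build rate = 1877 * 0.12 * 0.032 = 7.20768 mm^3/s
SE = 71 / 7.20768 = 9.8506 J/mm^3


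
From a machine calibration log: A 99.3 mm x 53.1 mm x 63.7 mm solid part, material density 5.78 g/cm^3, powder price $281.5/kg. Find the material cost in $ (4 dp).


V = 99.3 * 53.1 * 63.7 = 335879.271 mm^3 = 335.879271 cm^3
Mass = 335.879271 * 5.78 / 1000 = 1.94138219 kg
Cost = 1.94138219 * 281.5 = 546.4991 $


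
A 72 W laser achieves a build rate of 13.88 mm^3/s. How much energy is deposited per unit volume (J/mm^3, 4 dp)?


SE = 72 / 13.88 = 5.1873 J/mm^3


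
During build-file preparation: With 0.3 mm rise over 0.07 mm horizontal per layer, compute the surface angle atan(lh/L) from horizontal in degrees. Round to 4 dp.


angle = atan(0.3/0.07) = 76.866 degrees


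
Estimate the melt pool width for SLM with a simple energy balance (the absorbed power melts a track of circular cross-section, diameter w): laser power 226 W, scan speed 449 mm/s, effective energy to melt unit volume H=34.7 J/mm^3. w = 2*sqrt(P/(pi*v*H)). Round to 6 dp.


w = 2*sqrt(226/(pi*449*34.7)) = 0.135901 mm


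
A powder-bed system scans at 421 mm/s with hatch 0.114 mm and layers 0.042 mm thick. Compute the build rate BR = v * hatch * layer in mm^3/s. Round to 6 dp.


Rate = 421 * 0.114 * 0.042 = 2.015748 mm^3/s


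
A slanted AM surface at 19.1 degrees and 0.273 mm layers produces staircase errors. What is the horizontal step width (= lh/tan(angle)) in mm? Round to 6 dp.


step = 0.273 / tan(19.1) = 0.788377 mm


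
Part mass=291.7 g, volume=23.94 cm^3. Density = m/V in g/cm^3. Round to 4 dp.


rho = 291.7 / 23.94 = 12.1846 g/cm^3


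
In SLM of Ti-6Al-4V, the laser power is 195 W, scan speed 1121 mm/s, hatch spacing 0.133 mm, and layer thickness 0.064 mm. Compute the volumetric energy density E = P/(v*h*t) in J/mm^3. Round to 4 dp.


E = 195 / (1121*0.133*0.064) = 20.4361 J/mm^3


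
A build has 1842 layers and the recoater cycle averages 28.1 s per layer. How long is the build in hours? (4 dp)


t = 1842 * 28.1 / 3600 = 14.3778 hrs


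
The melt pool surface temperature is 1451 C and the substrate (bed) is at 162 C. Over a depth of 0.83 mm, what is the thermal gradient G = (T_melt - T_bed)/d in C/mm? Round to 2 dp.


G = (1451-162)/0.83 = 1553.01 C/mm


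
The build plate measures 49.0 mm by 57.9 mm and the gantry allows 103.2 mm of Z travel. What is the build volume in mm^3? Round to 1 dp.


V = 49.0 * 57.9 * 103.2 = 292788.7 mm^3


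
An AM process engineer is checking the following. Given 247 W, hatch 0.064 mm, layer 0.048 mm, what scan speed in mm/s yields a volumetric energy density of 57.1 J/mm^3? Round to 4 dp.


v = 247 / (57.1*0.064*0.048) = 1408.1199 mm/s


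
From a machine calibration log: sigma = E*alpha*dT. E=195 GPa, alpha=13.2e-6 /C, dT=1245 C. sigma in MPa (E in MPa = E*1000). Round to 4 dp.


sigma = 195*1000 * 13.2e-6 * 1245 = 3204.63 MPa


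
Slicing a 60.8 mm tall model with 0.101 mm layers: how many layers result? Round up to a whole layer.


Layers = ceil(60.8/0.101) = 602


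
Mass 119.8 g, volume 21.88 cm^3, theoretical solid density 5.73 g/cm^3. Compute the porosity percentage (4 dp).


rho_part = 119.8 / 21.88 = 5.47531993 g/cm^3
Porosity = (1 - 5.47531993/5.73)*100 = 4.4447 %


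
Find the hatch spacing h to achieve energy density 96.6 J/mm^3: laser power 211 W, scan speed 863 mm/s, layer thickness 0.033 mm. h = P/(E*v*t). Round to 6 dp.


h = 211 / (96.6*863*0.033) = 0.076697 mm


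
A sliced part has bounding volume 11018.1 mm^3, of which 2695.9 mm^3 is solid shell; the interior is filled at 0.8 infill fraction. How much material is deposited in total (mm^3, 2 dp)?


V_infill = (11018.1 - 2695.9) * 0.8 = 6657.76
V_total = 2695.9 + 6657.76 = 9353.66 mm^3


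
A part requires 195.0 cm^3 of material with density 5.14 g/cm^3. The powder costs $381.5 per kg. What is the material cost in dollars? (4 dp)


Mass = 195.0*5.14/1000 = 1.0023 kg
Cost = 1.0023 * 381.5 = 382.3775 $


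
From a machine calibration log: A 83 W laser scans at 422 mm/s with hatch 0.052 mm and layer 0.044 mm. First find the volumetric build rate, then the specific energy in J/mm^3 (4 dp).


Build rate = 422 * 0.052 * 0.044 = 0.965536 mm^3/s
SE = 83 / 0.965536 = 85.9626 J/mm^3


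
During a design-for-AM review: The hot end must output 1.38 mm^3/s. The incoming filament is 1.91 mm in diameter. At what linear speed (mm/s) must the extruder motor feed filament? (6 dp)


A = pi*(1.91/2)^2 = 2.865211
v = 1.38 / 2.865211 = 0.48164 mm/s


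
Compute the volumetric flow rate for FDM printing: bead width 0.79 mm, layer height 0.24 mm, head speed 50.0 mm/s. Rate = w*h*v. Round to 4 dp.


Rate = 0.79 * 0.24 * 50.0 = 9.48 mm^3/s


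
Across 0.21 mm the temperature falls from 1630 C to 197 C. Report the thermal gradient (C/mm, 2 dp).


G = (1630-197)/0.21 = 6823.81 C/mm


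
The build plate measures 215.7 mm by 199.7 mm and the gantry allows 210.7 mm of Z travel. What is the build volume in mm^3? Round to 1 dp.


V = 215.7 * 199.7 * 210.7 = 9075963.6 mm^3


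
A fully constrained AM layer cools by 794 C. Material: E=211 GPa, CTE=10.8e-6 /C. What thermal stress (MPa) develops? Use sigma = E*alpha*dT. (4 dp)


sigma = 211*1000 * 10.8e-6 * 794 = 1809.3672 MPa


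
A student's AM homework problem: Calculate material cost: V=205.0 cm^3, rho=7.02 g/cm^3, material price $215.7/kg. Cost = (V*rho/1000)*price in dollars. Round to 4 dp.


Mass = 205.0*7.02/1000 = 1.4391 kg
Cost = 1.4391 * 215.7 = 310.4139 $


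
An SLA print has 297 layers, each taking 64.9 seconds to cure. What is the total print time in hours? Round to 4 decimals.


t = 297 * 64.9 / 3600 = 5.3543 hrs


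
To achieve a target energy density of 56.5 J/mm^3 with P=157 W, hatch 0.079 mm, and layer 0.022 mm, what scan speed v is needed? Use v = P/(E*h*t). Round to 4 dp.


v = 157 / (56.5*0.079*0.022) = 1598.8268 mm/s
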